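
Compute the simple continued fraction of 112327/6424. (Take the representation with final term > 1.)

[17; 2, 16, 1, 3, 3, 14]

112327 = 17×6424 + 3119
6424 = 2×3119 + 186
3119 = 16×186 + 143
186 = 1×143 + 43
143 = 3×43 + 14
43 = 3×14 + 1
14 = 14×1 + 0  (stop)
So 112327/6424 = [17; 2, 16, 1, 3, 3, 14].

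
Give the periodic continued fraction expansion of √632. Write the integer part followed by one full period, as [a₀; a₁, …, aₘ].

[25; 7, 6, 7, 50]

a₀ = ⌊√632⌋ = 25.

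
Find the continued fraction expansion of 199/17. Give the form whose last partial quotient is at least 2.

199 = 11×17 + 12
17 = 1×12 + 5
12 = 2×5 + 2
5 = 2×2 + 1
2 = 2×1 + 0  (stop)
So 199/17 = [11; 1, 2, 2, 2].

[11; 1, 2, 2, 2]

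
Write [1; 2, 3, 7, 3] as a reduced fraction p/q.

229/160

Using pₖ = aₖpₖ₋₁ + pₖ₋₂ and qₖ = aₖqₖ₋₁ + qₖ₋₂:
  k=0: a=1, p=1, q=1
  k=1: a=2, p=3, q=2
  k=2: a=3, p=10, q=7
  k=3: a=7, p=73, q=51
  k=4: a=3, p=229, q=160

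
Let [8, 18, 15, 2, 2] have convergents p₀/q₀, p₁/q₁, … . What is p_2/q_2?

Using pₖ = aₖpₖ₋₁ + pₖ₋₂, qₖ = aₖqₖ₋₁ + qₖ₋₂ (with p₋₁=1, p₋₂=0, q₋₁=0, q₋₂=1):
  k=0: a=8, p=8, q=1
  k=1: a=18, p=145, q=18
  k=2: a=15, p=2183, q=271

2183/271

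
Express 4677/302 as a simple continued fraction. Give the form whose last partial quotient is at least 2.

[15; 2, 18, 2, 1, 2]

4677 = 15·302 + 147
302 = 2·147 + 8
147 = 18·8 + 3
8 = 2·3 + 2
3 = 1·2 + 1
2 = 2·1 + 0  (stop)
So 4677/302 = [15; 2, 18, 2, 1, 2].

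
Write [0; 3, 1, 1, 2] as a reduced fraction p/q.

5/18

Using pₖ = aₖpₖ₋₁ + pₖ₋₂ and qₖ = aₖqₖ₋₁ + qₖ₋₂:
  k=0: a=0, p=0, q=1
  k=1: a=3, p=1, q=3
  k=2: a=1, p=1, q=4
  k=3: a=1, p=2, q=7
  k=4: a=2, p=5, q=18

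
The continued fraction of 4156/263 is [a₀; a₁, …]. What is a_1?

4156 = 15·263 + 211   →  a_0 = 15
263 = 1·211 + 52   →  a_1 = 1

1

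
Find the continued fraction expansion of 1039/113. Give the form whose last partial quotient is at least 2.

[9; 5, 7, 3]

1039 = 9×113 + 22
113 = 5×22 + 3
22 = 7×3 + 1
3 = 3×1 + 0  (stop)
So 1039/113 = [9; 5, 7, 3].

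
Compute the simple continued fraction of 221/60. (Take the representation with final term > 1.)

221 = 3·60 + 41
60 = 1·41 + 19
41 = 2·19 + 3
19 = 6·3 + 1
3 = 3·1 + 0  (stop)
So 221/60 = [3; 1, 2, 6, 3].

[3; 1, 2, 6, 3]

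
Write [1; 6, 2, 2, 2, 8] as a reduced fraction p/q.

Using pₖ = aₖpₖ₋₁ + pₖ₋₂ and qₖ = aₖqₖ₋₁ + qₖ₋₂:
  k=0: a=1, p=1, q=1
  k=1: a=6, p=7, q=6
  k=2: a=2, p=15, q=13
  k=3: a=2, p=37, q=32
  k=4: a=2, p=89, q=77
  k=5: a=8, p=749, q=648

749/648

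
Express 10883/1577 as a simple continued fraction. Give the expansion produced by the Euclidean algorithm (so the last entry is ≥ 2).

10883 = 6·1577 + 1421
1577 = 1·1421 + 156
1421 = 9·156 + 17
156 = 9·17 + 3
17 = 5·3 + 2
3 = 1·2 + 1
2 = 2·1 + 0  (stop)
So 10883/1577 = [6; 1, 9, 9, 5, 1, 2].

[6; 1, 9, 9, 5, 1, 2]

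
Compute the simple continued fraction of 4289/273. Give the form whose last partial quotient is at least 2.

[15; 1, 2, 2, 5, 7]

4289 = 15·273 + 194
273 = 1·194 + 79
194 = 2·79 + 36
79 = 2·36 + 7
36 = 5·7 + 1
7 = 7·1 + 0  (stop)
So 4289/273 = [15; 1, 2, 2, 5, 7].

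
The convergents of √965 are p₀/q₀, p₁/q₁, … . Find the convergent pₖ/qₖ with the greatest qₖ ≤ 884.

√965 = [31; 15, 1, 1, 15, 62, …] (period length 5).
Convergents:
  p_0/q_0 = 31/1
  p_1/q_1 = 466/15
  p_2/q_2 = 497/16
  p_3/q_3 = 963/31
  p_4/q_4 = 14942/481
  p_5/q_5 = 927367/29853
q_4 = 481 ≤ 884 < 29853 = q_5, so the answer is 14942/481.

14942/481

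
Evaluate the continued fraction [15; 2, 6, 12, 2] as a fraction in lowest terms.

5087/329

Fold from the inside: start with 2/1.
  12 + 1/2 = 25/2
  6 + 2/25 = 152/25
  2 + 25/152 = 329/152
  15 + 152/329 = 5087/329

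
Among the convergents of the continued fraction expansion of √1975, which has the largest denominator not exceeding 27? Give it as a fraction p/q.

1111/25

√1975 = [44; 2, 3, 1, 2, 1, 3, 2, 88, …] (period length 8).
Convergents:
  p_0/q_0 = 44/1
  p_1/q_1 = 89/2
  p_2/q_2 = 311/7
  p_3/q_3 = 400/9
  p_4/q_4 = 1111/25
  p_5/q_5 = 1511/34
q_4 = 25 ≤ 27 < 34 = q_5, so the answer is 1111/25.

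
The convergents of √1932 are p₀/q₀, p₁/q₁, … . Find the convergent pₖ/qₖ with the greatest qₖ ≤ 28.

√1932 = [43; 1, 20, 1, 86, …] (period length 4).
Convergents:
  p_0/q_0 = 43/1
  p_1/q_1 = 44/1
  p_2/q_2 = 923/21
  p_3/q_3 = 967/22
  p_4/q_4 = 84085/1913
q_3 = 22 ≤ 28 < 1913 = q_4, so the answer is 967/22.

967/22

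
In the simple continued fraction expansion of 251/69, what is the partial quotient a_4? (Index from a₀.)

3

251 = 3·69 + 44   →  a_0 = 3
69 = 1·44 + 25   →  a_1 = 1
44 = 1·25 + 19   →  a_2 = 1
25 = 1·19 + 6   →  a_3 = 1
19 = 3·6 + 1   →  a_4 = 3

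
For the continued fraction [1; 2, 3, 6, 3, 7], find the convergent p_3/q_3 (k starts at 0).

Using pₖ = aₖpₖ₋₁ + pₖ₋₂, qₖ = aₖqₖ₋₁ + qₖ₋₂ (with p₋₁=1, p₋₂=0, q₋₁=0, q₋₂=1):
  k=0: a=1, p=1, q=1
  k=1: a=2, p=3, q=2
  k=2: a=3, p=10, q=7
  k=3: a=6, p=63, q=44

63/44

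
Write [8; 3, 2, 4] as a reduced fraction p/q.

257/31

Fold from the inside: start with 4/1.
  2 + 1/4 = 9/4
  3 + 4/9 = 31/9
  8 + 9/31 = 257/31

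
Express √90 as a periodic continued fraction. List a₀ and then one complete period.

[9; 2, 18]

a₀ = ⌊√90⌋ = 9.
With m₀=0, d₀=1 and mₖ₊₁ = dₖaₖ − mₖ, dₖ₊₁ = (n − mₖ₊₁²)/dₖ, aₖ₊₁ = ⌊(a₀+mₖ₊₁)/dₖ₊₁⌋:
  k=1: m=9, d=9, a=2
  k=2: m=9, d=1, a=18
d=1 and a=2a₀=18 at k=2, so the next step gives (m, d) = (9, 9) again — its k=1 value — and the period has length 2.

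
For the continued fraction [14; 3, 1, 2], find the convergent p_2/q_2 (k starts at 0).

57/4

Using pₖ = aₖpₖ₋₁ + pₖ₋₂, qₖ = aₖqₖ₋₁ + qₖ₋₂ (with p₋₁=1, p₋₂=0, q₋₁=0, q₋₂=1):
  k=0: a=14, p=14, q=1
  k=1: a=3, p=43, q=3
  k=2: a=1, p=57, q=4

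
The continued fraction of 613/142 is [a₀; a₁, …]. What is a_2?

613 = 4·142 + 45   →  a_0 = 4
142 = 3·45 + 7   →  a_1 = 3
45 = 6·7 + 3   →  a_2 = 6

6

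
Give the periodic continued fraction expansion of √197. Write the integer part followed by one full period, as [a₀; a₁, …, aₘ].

[14; 28]

a₀ = ⌊√197⌋ = 14.
With m₀=0, d₀=1 and mₖ₊₁ = dₖaₖ − mₖ, dₖ₊₁ = (n − mₖ₊₁²)/dₖ, aₖ₊₁ = ⌊(a₀+mₖ₊₁)/dₖ₊₁⌋:
  k=1: m=14, d=1, a=28
d=1 and a=2a₀=28 at k=1, so the next step gives (m, d) = (14, 1) again — its k=1 value — and the period has length 1.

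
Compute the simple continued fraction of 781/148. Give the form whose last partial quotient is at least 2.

781 = 5·148 + 41
148 = 3·41 + 25
41 = 1·25 + 16
25 = 1·16 + 9
16 = 1·9 + 7
9 = 1·7 + 2
7 = 3·2 + 1
2 = 2·1 + 0  (stop)
So 781/148 = [5; 3, 1, 1, 1, 1, 3, 2].

[5; 3, 1, 1, 1, 1, 3, 2]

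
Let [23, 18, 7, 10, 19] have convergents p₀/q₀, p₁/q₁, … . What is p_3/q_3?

29695/1288

Using pₖ = aₖpₖ₋₁ + pₖ₋₂, qₖ = aₖqₖ₋₁ + qₖ₋₂ (with p₋₁=1, p₋₂=0, q₋₁=0, q₋₂=1):
  k=0: a=23, p=23, q=1
  k=1: a=18, p=415, q=18
  k=2: a=7, p=2928, q=127
  k=3: a=10, p=29695, q=1288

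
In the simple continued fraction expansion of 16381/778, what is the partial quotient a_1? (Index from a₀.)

18

16381 = 21·778 + 43   →  a_0 = 21
778 = 18·43 + 4   →  a_1 = 18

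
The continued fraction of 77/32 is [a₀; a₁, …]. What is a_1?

2

77 = 2·32 + 13   →  a_0 = 2
32 = 2·13 + 6   →  a_1 = 2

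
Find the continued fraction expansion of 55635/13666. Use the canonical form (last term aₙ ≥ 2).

[4; 14, 13, 2, 17, 2]

55635 = 4*13666 + 971
13666 = 14*971 + 72
971 = 13*72 + 35
72 = 2*35 + 2
35 = 17*2 + 1
2 = 2*1 + 0  (stop)
So 55635/13666 = [4; 14, 13, 2, 17, 2].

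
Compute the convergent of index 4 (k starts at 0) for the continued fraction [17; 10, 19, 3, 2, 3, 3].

Using pₖ = aₖpₖ₋₁ + pₖ₋₂, qₖ = aₖqₖ₋₁ + qₖ₋₂ (with p₋₁=1, p₋₂=0, q₋₁=0, q₋₂=1):
  k=0: a=17, p=17, q=1
  k=1: a=10, p=171, q=10
  k=2: a=19, p=3266, q=191
  k=3: a=3, p=9969, q=583
  k=4: a=2, p=23204, q=1357

23204/1357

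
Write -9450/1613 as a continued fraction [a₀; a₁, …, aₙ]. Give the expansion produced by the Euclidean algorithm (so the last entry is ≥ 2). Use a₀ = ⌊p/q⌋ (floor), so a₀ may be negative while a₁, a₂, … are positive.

[-6; 7, 13, 2, 2, 3]

-9450 = -6·1613 + 228
1613 = 7·228 + 17
228 = 13·17 + 7
17 = 2·7 + 3
7 = 2·3 + 1
3 = 3·1 + 0  (stop)
So -9450/1613 = [-6; 7, 13, 2, 2, 3].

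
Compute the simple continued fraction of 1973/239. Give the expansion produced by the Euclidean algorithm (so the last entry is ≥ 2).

[8; 3, 1, 11, 5]

1973 = 8*239 + 61
239 = 3*61 + 56
61 = 1*56 + 5
56 = 11*5 + 1
5 = 5*1 + 0  (stop)
So 1973/239 = [8; 3, 1, 11, 5].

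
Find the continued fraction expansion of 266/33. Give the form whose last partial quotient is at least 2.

266 = 8*33 + 2
33 = 16*2 + 1
2 = 2*1 + 0  (stop)
So 266/33 = [8; 16, 2].

[8; 16, 2]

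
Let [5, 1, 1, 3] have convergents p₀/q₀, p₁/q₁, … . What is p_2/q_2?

11/2

Using pₖ = aₖpₖ₋₁ + pₖ₋₂, qₖ = aₖqₖ₋₁ + qₖ₋₂ (with p₋₁=1, p₋₂=0, q₋₁=0, q₋₂=1):
  k=0: a=5, p=5, q=1
  k=1: a=1, p=6, q=1
  k=2: a=1, p=11, q=2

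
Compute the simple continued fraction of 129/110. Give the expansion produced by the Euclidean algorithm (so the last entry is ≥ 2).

[1; 5, 1, 3, 1, 3]

129 = 1*110 + 19
110 = 5*19 + 15
19 = 1*15 + 4
15 = 3*4 + 3
4 = 1*3 + 1
3 = 3*1 + 0  (stop)
So 129/110 = [1; 5, 1, 3, 1, 3].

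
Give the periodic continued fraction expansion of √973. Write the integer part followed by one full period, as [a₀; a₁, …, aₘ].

[31; 5, 5, 2, 8, 2, 5, 5, 62]

a₀ = ⌊√973⌋ = 31.
With m₀=0, d₀=1 and mₖ₊₁ = dₖaₖ − mₖ, dₖ₊₁ = (n − mₖ₊₁²)/dₖ, aₖ₊₁ = ⌊(a₀+mₖ₊₁)/dₖ₊₁⌋:
  k=1: m=31, d=12, a=5
  k=2: m=29, d=11, a=5
  k=3: m=26, d=27, a=2
  k=4: m=28, d=7, a=8
  k=5: m=28, d=27, a=2
  k=6: m=26, d=11, a=5
  k=7: m=29, d=12, a=5
  k=8: m=31, d=1, a=62
d=1 and a=2a₀=62 at k=8, so the next step gives (m, d) = (31, 12) again — its k=1 value — and the period has length 8.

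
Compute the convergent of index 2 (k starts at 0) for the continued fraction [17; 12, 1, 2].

222/13

Using pₖ = aₖpₖ₋₁ + pₖ₋₂, qₖ = aₖqₖ₋₁ + qₖ₋₂ (with p₋₁=1, p₋₂=0, q₋₁=0, q₋₂=1):
  k=0: a=17, p=17, q=1
  k=1: a=12, p=205, q=12
  k=2: a=1, p=222, q=13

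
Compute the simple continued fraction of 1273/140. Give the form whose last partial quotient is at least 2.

1273 = 9×140 + 13
140 = 10×13 + 10
13 = 1×10 + 3
10 = 3×3 + 1
3 = 3×1 + 0  (stop)
So 1273/140 = [9; 10, 1, 3, 3].

[9; 10, 1, 3, 3]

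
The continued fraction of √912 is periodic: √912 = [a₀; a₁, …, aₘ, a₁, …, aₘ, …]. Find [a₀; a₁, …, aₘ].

[30; 5, 60]

a₀ = ⌊√912⌋ = 30.
With m₀=0, d₀=1 and mₖ₊₁ = dₖaₖ − mₖ, dₖ₊₁ = (n − mₖ₊₁²)/dₖ, aₖ₊₁ = ⌊(a₀+mₖ₊₁)/dₖ₊₁⌋:
  k=1: m=30, d=12, a=5
  k=2: m=30, d=1, a=60
d=1 and a=2a₀=60 at k=2, so the next step gives (m, d) = (30, 12) again — its k=1 value — and the period has length 2.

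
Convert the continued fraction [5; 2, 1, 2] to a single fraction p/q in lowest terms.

43/8

Using pₖ = aₖpₖ₋₁ + pₖ₋₂ and qₖ = aₖqₖ₋₁ + qₖ₋₂:
  k=0: a=5, p=5, q=1
  k=1: a=2, p=11, q=2
  k=2: a=1, p=16, q=3
  k=3: a=2, p=43, q=8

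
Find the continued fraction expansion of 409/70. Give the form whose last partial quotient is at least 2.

409 = 5×70 + 59
70 = 1×59 + 11
59 = 5×11 + 4
11 = 2×4 + 3
4 = 1×3 + 1
3 = 3×1 + 0  (stop)
So 409/70 = [5; 1, 5, 2, 1, 3].

[5; 1, 5, 2, 1, 3]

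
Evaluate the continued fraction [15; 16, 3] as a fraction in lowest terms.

Using pₖ = aₖpₖ₋₁ + pₖ₋₂ and qₖ = aₖqₖ₋₁ + qₖ₋₂:
  k=0: a=15, p=15, q=1
  k=1: a=16, p=241, q=16
  k=2: a=3, p=738, q=49

738/49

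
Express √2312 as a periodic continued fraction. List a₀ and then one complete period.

[48; 12, 96]

a₀ = ⌊√2312⌋ = 48.
With m₀=0, d₀=1 and mₖ₊₁ = dₖaₖ − mₖ, dₖ₊₁ = (n − mₖ₊₁²)/dₖ, aₖ₊₁ = ⌊(a₀+mₖ₊₁)/dₖ₊₁⌋:
  k=1: m=48, d=8, a=12
  k=2: m=48, d=1, a=96
d=1 and a=2a₀=96 at k=2, so the next step gives (m, d) = (48, 8) again — its k=1 value — and the period has length 2.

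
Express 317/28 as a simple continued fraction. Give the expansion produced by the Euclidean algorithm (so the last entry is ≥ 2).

317 = 11×28 + 9
28 = 3×9 + 1
9 = 9×1 + 0  (stop)
So 317/28 = [11; 3, 9].

[11; 3, 9]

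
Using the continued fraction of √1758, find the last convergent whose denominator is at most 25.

587/14

√1758 = [41; 1, 12, 1, 82, …] (period length 4).
Convergents:
  p_0/q_0 = 41/1
  p_1/q_1 = 42/1
  p_2/q_2 = 545/13
  p_3/q_3 = 587/14
  p_4/q_4 = 48679/1161
q_3 = 14 ≤ 25 < 1161 = q_4, so the answer is 587/14.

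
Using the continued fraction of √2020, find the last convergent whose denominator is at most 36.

809/18

√2020 = [44; 1, 16, 1, 88, …] (period length 4).
Convergents:
  p_0/q_0 = 44/1
  p_1/q_1 = 45/1
  p_2/q_2 = 764/17
  p_3/q_3 = 809/18
  p_4/q_4 = 71956/1601
q_3 = 18 ≤ 36 < 1601 = q_4, so the answer is 809/18.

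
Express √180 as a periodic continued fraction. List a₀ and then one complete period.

a₀ = ⌊√180⌋ = 13.
With m₀=0, d₀=1 and mₖ₊₁ = dₖaₖ − mₖ, dₖ₊₁ = (n − mₖ₊₁²)/dₖ, aₖ₊₁ = ⌊(a₀+mₖ₊₁)/dₖ₊₁⌋:
  k=1: m=13, d=11, a=2
  k=2: m=9, d=9, a=2
  k=3: m=9, d=11, a=2
  k=4: m=13, d=1, a=26
d=1 and a=2a₀=26 at k=4, so the next step gives (m, d) = (13, 11) again — its k=1 value — and the period has length 4.

[13; 2, 2, 2, 26]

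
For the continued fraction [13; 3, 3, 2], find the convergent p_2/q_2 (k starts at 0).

133/10

Using pₖ = aₖpₖ₋₁ + pₖ₋₂, qₖ = aₖqₖ₋₁ + qₖ₋₂ (with p₋₁=1, p₋₂=0, q₋₁=0, q₋₂=1):
  k=0: a=13, p=13, q=1
  k=1: a=3, p=40, q=3
  k=2: a=3, p=133, q=10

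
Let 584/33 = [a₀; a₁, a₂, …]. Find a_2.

584 = 17·33 + 23   →  a_0 = 17
33 = 1·23 + 10   →  a_1 = 1
23 = 2·10 + 3   →  a_2 = 2

2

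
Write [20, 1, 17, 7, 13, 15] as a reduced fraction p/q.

Fold from the inside: start with 15/1.
  13 + 1/15 = 196/15
  7 + 15/196 = 1387/196
  17 + 196/1387 = 23775/1387
  1 + 1387/23775 = 25162/23775
  20 + 23775/25162 = 527015/25162

527015/25162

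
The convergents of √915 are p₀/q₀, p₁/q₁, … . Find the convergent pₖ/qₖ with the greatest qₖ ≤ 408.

√915 = [30; 4, 60, …] (period length 2).
Convergents:
  p_0/q_0 = 30/1
  p_1/q_1 = 121/4
  p_2/q_2 = 7290/241
  p_3/q_3 = 29281/968
q_2 = 241 ≤ 408 < 968 = q_3, so the answer is 7290/241.

7290/241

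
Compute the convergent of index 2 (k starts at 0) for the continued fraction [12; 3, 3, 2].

Using pₖ = aₖpₖ₋₁ + pₖ₋₂, qₖ = aₖqₖ₋₁ + qₖ₋₂ (with p₋₁=1, p₋₂=0, q₋₁=0, q₋₂=1):
  k=0: a=12, p=12, q=1
  k=1: a=3, p=37, q=3
  k=2: a=3, p=123, q=10

123/10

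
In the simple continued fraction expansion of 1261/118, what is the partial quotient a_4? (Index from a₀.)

1261 = 10·118 + 81   →  a_0 = 10
118 = 1·81 + 37   →  a_1 = 1
81 = 2·37 + 7   →  a_2 = 2
37 = 5·7 + 2   →  a_3 = 5
7 = 3·2 + 1   →  a_4 = 3

3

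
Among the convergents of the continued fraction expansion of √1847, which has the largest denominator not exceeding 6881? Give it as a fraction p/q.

158885/3697

√1847 = [42; 1, 41, 1, 84, …] (period length 4).
Convergents:
  p_0/q_0 = 42/1
  p_1/q_1 = 43/1
  p_2/q_2 = 1805/42
  p_3/q_3 = 1848/43
  p_4/q_4 = 157037/3654
  p_5/q_5 = 158885/3697
  p_6/q_6 = 6671322/155231
q_5 = 3697 ≤ 6881 < 155231 = q_6, so the answer is 158885/3697.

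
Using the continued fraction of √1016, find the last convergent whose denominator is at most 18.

√1016 = [31; 1, 6, 1, 62, …] (period length 4).
Convergents:
  p_0/q_0 = 31/1
  p_1/q_1 = 32/1
  p_2/q_2 = 223/7
  p_3/q_3 = 255/8
  p_4/q_4 = 16033/503
q_3 = 8 ≤ 18 < 503 = q_4, so the answer is 255/8.

255/8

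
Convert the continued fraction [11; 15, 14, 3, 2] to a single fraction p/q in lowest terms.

Fold from the inside: start with 2/1.
  3 + 1/2 = 7/2
  14 + 2/7 = 100/7
  15 + 7/100 = 1507/100
  11 + 100/1507 = 16677/1507

16677/1507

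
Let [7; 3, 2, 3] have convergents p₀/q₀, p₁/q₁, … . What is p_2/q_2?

51/7

Using pₖ = aₖpₖ₋₁ + pₖ₋₂, qₖ = aₖqₖ₋₁ + qₖ₋₂ (with p₋₁=1, p₋₂=0, q₋₁=0, q₋₂=1):
  k=0: a=7, p=7, q=1
  k=1: a=3, p=22, q=3
  k=2: a=2, p=51, q=7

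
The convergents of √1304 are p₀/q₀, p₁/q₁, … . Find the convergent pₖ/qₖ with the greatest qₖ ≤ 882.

√1304 = [36; 9, 72, …] (period length 2).
Convergents:
  p_0/q_0 = 36/1
  p_1/q_1 = 325/9
  p_2/q_2 = 23436/649
  p_3/q_3 = 211249/5850
q_2 = 649 ≤ 882 < 5850 = q_3, so the answer is 23436/649.

23436/649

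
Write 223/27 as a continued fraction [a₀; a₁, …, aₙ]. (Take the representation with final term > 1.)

223 = 8·27 + 7
27 = 3·7 + 6
7 = 1·6 + 1
6 = 6·1 + 0  (stop)
So 223/27 = [8; 3, 1, 6].

[8; 3, 1, 6]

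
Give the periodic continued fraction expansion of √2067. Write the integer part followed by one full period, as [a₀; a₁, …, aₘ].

[45; 2, 6, 2, 90]

a₀ = ⌊√2067⌋ = 45.
With m₀=0, d₀=1 and mₖ₊₁ = dₖaₖ − mₖ, dₖ₊₁ = (n − mₖ₊₁²)/dₖ, aₖ₊₁ = ⌊(a₀+mₖ₊₁)/dₖ₊₁⌋:
  k=1: m=45, d=42, a=2
  k=2: m=39, d=13, a=6
  k=3: m=39, d=42, a=2
  k=4: m=45, d=1, a=90
d=1 and a=2a₀=90 at k=4, so the next step gives (m, d) = (45, 42) again — its k=1 value — and the period has length 4.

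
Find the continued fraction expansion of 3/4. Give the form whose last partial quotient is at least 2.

[0; 1, 3]

3 = 0×4 + 3
4 = 1×3 + 1
3 = 3×1 + 0  (stop)
So 3/4 = [0; 1, 3].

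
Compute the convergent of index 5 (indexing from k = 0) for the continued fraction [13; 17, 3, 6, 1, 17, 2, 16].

88871/6806

Using pₖ = aₖpₖ₋₁ + pₖ₋₂, qₖ = aₖqₖ₋₁ + qₖ₋₂ (with p₋₁=1, p₋₂=0, q₋₁=0, q₋₂=1):
  k=0: a=13, p=13, q=1
  k=1: a=17, p=222, q=17
  k=2: a=3, p=679, q=52
  k=3: a=6, p=4296, q=329
  k=4: a=1, p=4975, q=381
  k=5: a=17, p=88871, q=6806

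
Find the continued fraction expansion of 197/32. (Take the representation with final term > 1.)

[6; 6, 2, 2]

197 = 6*32 + 5
32 = 6*5 + 2
5 = 2*2 + 1
2 = 2*1 + 0  (stop)
So 197/32 = [6; 6, 2, 2].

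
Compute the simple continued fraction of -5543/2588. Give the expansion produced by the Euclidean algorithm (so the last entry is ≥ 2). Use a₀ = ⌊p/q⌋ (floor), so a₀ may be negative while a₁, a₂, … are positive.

[-3; 1, 6, 19, 3, 6]

-5543 = -3·2588 + 2221
2588 = 1·2221 + 367
2221 = 6·367 + 19
367 = 19·19 + 6
19 = 3·6 + 1
6 = 6·1 + 0  (stop)
So -5543/2588 = [-3; 1, 6, 19, 3, 6].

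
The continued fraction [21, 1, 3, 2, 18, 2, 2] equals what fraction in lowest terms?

18467/848

Fold from the inside: start with 2/1.
  2 + 1/2 = 5/2
  18 + 2/5 = 92/5
  2 + 5/92 = 189/92
  3 + 92/189 = 659/189
  1 + 189/659 = 848/659
  21 + 659/848 = 18467/848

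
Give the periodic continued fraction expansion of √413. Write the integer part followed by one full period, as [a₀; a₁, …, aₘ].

a₀ = ⌊√413⌋ = 20.
With m₀=0, d₀=1 and mₖ₊₁ = dₖaₖ − mₖ, dₖ₊₁ = (n − mₖ₊₁²)/dₖ, aₖ₊₁ = ⌊(a₀+mₖ₊₁)/dₖ₊₁⌋:
  k=1: m=20, d=13, a=3
  k=2: m=19, d=4, a=9
  k=3: m=17, d=31, a=1
  k=4: m=14, d=7, a=4
  k=5: m=14, d=31, a=1
  k=6: m=17, d=4, a=9
  k=7: m=19, d=13, a=3
  k=8: m=20, d=1, a=40
d=1 and a=2a₀=40 at k=8, so the next step gives (m, d) = (20, 13) again — its k=1 value — and the period has length 8.

[20; 3, 9, 1, 4, 1, 9, 3, 40]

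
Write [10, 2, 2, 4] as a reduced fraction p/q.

229/22

Fold from the inside: start with 4/1.
  2 + 1/4 = 9/4
  2 + 4/9 = 22/9
  10 + 9/22 = 229/22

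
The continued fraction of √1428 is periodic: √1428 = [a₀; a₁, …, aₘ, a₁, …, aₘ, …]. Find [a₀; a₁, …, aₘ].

a₀ = ⌊√1428⌋ = 37.
With m₀=0, d₀=1 and mₖ₊₁ = dₖaₖ − mₖ, dₖ₊₁ = (n − mₖ₊₁²)/dₖ, aₖ₊₁ = ⌊(a₀+mₖ₊₁)/dₖ₊₁⌋:
  k=1: m=37, d=59, a=1
  k=2: m=22, d=16, a=3
  k=3: m=26, d=47, a=1
  k=4: m=21, d=21, a=2
  k=5: m=21, d=47, a=1
  k=6: m=26, d=16, a=3
  k=7: m=22, d=59, a=1
  k=8: m=37, d=1, a=74
d=1 and a=2a₀=74 at k=8, so the next step gives (m, d) = (37, 59) again — its k=1 value — and the period has length 8.

[37; 1, 3, 1, 2, 1, 3, 1, 74]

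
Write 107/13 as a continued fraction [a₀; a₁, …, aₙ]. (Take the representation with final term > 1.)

107 = 8*13 + 3
13 = 4*3 + 1
3 = 3*1 + 0  (stop)
So 107/13 = [8; 4, 3].

[8; 4, 3]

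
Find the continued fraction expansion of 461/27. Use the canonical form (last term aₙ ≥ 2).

[17; 13, 2]

461 = 17×27 + 2
27 = 13×2 + 1
2 = 2×1 + 0  (stop)
So 461/27 = [17; 13, 2].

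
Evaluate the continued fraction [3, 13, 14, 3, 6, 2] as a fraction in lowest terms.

23603/7672

Fold from the inside: start with 2/1.
  6 + 1/2 = 13/2
  3 + 2/13 = 41/13
  14 + 13/41 = 587/41
  13 + 41/587 = 7672/587
  3 + 587/7672 = 23603/7672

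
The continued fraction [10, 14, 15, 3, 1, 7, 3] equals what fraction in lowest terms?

209650/20817

Fold from the inside: start with 3/1.
  7 + 1/3 = 22/3
  1 + 3/22 = 25/22
  3 + 22/25 = 97/25
  15 + 25/97 = 1480/97
  14 + 97/1480 = 20817/1480
  10 + 1480/20817 = 209650/20817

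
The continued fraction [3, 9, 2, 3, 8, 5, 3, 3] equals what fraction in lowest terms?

Fold from the inside: start with 3/1.
  3 + 1/3 = 10/3
  5 + 3/10 = 53/10
  8 + 10/53 = 434/53
  3 + 53/434 = 1355/434
  2 + 434/1355 = 3144/1355
  9 + 1355/3144 = 29651/3144
  3 + 3144/29651 = 92097/29651

92097/29651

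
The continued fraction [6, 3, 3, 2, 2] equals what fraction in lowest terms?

Fold from the inside: start with 2/1.
  2 + 1/2 = 5/2
  3 + 2/5 = 17/5
  3 + 5/17 = 56/17
  6 + 17/56 = 353/56

353/56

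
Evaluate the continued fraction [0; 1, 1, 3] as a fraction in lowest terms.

Using pₖ = aₖpₖ₋₁ + pₖ₋₂ and qₖ = aₖqₖ₋₁ + qₖ₋₂:
  k=0: a=0, p=0, q=1
  k=1: a=1, p=1, q=1
  k=2: a=1, p=1, q=2
  k=3: a=3, p=4, q=7

4/7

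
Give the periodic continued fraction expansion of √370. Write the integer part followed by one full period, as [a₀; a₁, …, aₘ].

a₀ = ⌊√370⌋ = 19.
With m₀=0, d₀=1 and mₖ₊₁ = dₖaₖ − mₖ, dₖ₊₁ = (n − mₖ₊₁²)/dₖ, aₖ₊₁ = ⌊(a₀+mₖ₊₁)/dₖ₊₁⌋:
  k=1: m=19, d=9, a=4
  k=2: m=17, d=9, a=4
  k=3: m=19, d=1, a=38
d=1 and a=2a₀=38 at k=3, so the next step gives (m, d) = (19, 9) again — its k=1 value — and the period has length 3.

[19; 4, 4, 38]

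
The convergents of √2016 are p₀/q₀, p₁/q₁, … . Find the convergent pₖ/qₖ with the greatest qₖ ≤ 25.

449/10

√2016 = [44; 1, 8, 1, 88, …] (period length 4).
Convergents:
  p_0/q_0 = 44/1
  p_1/q_1 = 45/1
  p_2/q_2 = 404/9
  p_3/q_3 = 449/10
  p_4/q_4 = 39916/889
q_3 = 10 ≤ 25 < 889 = q_4, so the answer is 449/10.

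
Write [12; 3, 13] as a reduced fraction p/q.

Fold from the inside: start with 13/1.
  3 + 1/13 = 40/13
  12 + 13/40 = 493/40

493/40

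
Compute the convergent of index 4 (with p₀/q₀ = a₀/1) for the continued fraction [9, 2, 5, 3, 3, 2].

Using pₖ = aₖpₖ₋₁ + pₖ₋₂, qₖ = aₖqₖ₋₁ + qₖ₋₂ (with p₋₁=1, p₋₂=0, q₋₁=0, q₋₂=1):
  k=0: a=9, p=9, q=1
  k=1: a=2, p=19, q=2
  k=2: a=5, p=104, q=11
  k=3: a=3, p=331, q=35
  k=4: a=3, p=1097, q=116

1097/116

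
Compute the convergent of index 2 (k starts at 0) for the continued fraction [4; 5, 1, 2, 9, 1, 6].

25/6

Using pₖ = aₖpₖ₋₁ + pₖ₋₂, qₖ = aₖqₖ₋₁ + qₖ₋₂ (with p₋₁=1, p₋₂=0, q₋₁=0, q₋₂=1):
  k=0: a=4, p=4, q=1
  k=1: a=5, p=21, q=5
  k=2: a=1, p=25, q=6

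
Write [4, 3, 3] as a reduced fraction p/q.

43/10

Using pₖ = aₖpₖ₋₁ + pₖ₋₂ and qₖ = aₖqₖ₋₁ + qₖ₋₂:
  k=0: a=4, p=4, q=1
  k=1: a=3, p=13, q=3
  k=2: a=3, p=43, q=10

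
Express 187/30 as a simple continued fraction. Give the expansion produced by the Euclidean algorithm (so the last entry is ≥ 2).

[6; 4, 3, 2]

187 = 6·30 + 7
30 = 4·7 + 2
7 = 3·2 + 1
2 = 2·1 + 0  (stop)
So 187/30 = [6; 4, 3, 2].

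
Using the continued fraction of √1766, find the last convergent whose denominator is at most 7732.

148302/3529

√1766 = [42; 42, 84, …] (period length 2).
Convergents:
  p_0/q_0 = 42/1
  p_1/q_1 = 1765/42
  p_2/q_2 = 148302/3529
  p_3/q_3 = 6230449/148260
q_2 = 3529 ≤ 7732 < 148260 = q_3, so the answer is 148302/3529.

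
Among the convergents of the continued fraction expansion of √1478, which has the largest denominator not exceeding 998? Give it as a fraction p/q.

13225/344

√1478 = [38; 2, 4, 38, 4, 2, 76, …] (period length 6).
Convergents:
  p_0/q_0 = 38/1
  p_1/q_1 = 77/2
  p_2/q_2 = 346/9
  p_3/q_3 = 13225/344
  p_4/q_4 = 53246/1385
q_3 = 344 ≤ 998 < 1385 = q_4, so the answer is 13225/344.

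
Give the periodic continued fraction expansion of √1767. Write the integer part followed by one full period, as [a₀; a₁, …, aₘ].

a₀ = ⌊√1767⌋ = 42.
With m₀=0, d₀=1 and mₖ₊₁ = dₖaₖ − mₖ, dₖ₊₁ = (n − mₖ₊₁²)/dₖ, aₖ₊₁ = ⌊(a₀+mₖ₊₁)/dₖ₊₁⌋:
  k=1: m=42, d=3, a=28
  k=2: m=42, d=1, a=84
d=1 and a=2a₀=84 at k=2, so the next step gives (m, d) = (42, 3) again — its k=1 value — and the period has length 2.

[42; 28, 84]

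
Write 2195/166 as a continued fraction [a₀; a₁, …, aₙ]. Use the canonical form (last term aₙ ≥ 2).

2195 = 13*166 + 37
166 = 4*37 + 18
37 = 2*18 + 1
18 = 18*1 + 0  (stop)
So 2195/166 = [13; 4, 2, 18].

[13; 4, 2, 18]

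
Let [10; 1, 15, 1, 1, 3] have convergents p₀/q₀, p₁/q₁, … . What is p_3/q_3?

186/17

Using pₖ = aₖpₖ₋₁ + pₖ₋₂, qₖ = aₖqₖ₋₁ + qₖ₋₂ (with p₋₁=1, p₋₂=0, q₋₁=0, q₋₂=1):
  k=0: a=10, p=10, q=1
  k=1: a=1, p=11, q=1
  k=2: a=15, p=175, q=16
  k=3: a=1, p=186, q=17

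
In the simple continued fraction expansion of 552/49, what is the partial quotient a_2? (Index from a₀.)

1

552 = 11·49 + 13   →  a_0 = 11
49 = 3·13 + 10   →  a_1 = 3
13 = 1·10 + 3   →  a_2 = 1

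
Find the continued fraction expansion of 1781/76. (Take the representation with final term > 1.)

1781 = 23·76 + 33
76 = 2·33 + 10
33 = 3·10 + 3
10 = 3·3 + 1
3 = 3·1 + 0  (stop)
So 1781/76 = [23; 2, 3, 3, 3].

[23; 2, 3, 3, 3]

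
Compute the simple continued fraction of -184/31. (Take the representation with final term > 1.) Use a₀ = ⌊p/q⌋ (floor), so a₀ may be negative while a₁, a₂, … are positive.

[-6; 15, 2]

-184 = -6*31 + 2
31 = 15*2 + 1
2 = 2*1 + 0  (stop)
So -184/31 = [-6; 15, 2].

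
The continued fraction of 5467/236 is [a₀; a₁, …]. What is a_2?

5467 = 23·236 + 39   →  a_0 = 23
236 = 6·39 + 2   →  a_1 = 6
39 = 19·2 + 1   →  a_2 = 19

19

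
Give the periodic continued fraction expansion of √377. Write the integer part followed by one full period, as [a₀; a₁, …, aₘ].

[19; 2, 2, 2, 38]

a₀ = ⌊√377⌋ = 19.
With m₀=0, d₀=1 and mₖ₊₁ = dₖaₖ − mₖ, dₖ₊₁ = (n − mₖ₊₁²)/dₖ, aₖ₊₁ = ⌊(a₀+mₖ₊₁)/dₖ₊₁⌋:
  k=1: m=19, d=16, a=2
  k=2: m=13, d=13, a=2
  k=3: m=13, d=16, a=2
  k=4: m=19, d=1, a=38
d=1 and a=2a₀=38 at k=4, so the next step gives (m, d) = (19, 16) again — its k=1 value — and the period has length 4.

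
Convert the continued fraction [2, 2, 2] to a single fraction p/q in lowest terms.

12/5

Using pₖ = aₖpₖ₋₁ + pₖ₋₂ and qₖ = aₖqₖ₋₁ + qₖ₋₂:
  k=0: a=2, p=2, q=1
  k=1: a=2, p=5, q=2
  k=2: a=2, p=12, q=5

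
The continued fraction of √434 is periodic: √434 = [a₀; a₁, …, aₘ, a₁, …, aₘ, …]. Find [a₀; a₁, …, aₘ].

a₀ = ⌊√434⌋ = 20.

[20; 1, 4, 1, 40]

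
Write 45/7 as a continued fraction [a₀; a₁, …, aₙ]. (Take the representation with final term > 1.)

[6; 2, 3]

45 = 6*7 + 3
7 = 2*3 + 1
3 = 3*1 + 0  (stop)
So 45/7 = [6; 2, 3].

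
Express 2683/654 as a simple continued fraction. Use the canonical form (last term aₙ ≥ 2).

2683 = 4*654 + 67
654 = 9*67 + 51
67 = 1*51 + 16
51 = 3*16 + 3
16 = 5*3 + 1
3 = 3*1 + 0  (stop)
So 2683/654 = [4; 9, 1, 3, 5, 3].

[4; 9, 1, 3, 5, 3]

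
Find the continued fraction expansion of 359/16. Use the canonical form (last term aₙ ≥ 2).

359 = 22*16 + 7
16 = 2*7 + 2
7 = 3*2 + 1
2 = 2*1 + 0  (stop)
So 359/16 = [22; 2, 3, 2].

[22; 2, 3, 2]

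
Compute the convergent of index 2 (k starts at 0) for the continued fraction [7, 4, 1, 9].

36/5

Using pₖ = aₖpₖ₋₁ + pₖ₋₂, qₖ = aₖqₖ₋₁ + qₖ₋₂ (with p₋₁=1, p₋₂=0, q₋₁=0, q₋₂=1):
  k=0: a=7, p=7, q=1
  k=1: a=4, p=29, q=4
  k=2: a=1, p=36, q=5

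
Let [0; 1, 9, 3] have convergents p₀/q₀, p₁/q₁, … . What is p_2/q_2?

Using pₖ = aₖpₖ₋₁ + pₖ₋₂, qₖ = aₖqₖ₋₁ + qₖ₋₂ (with p₋₁=1, p₋₂=0, q₋₁=0, q₋₂=1):
  k=0: a=0, p=0, q=1
  k=1: a=1, p=1, q=1
  k=2: a=9, p=9, q=10

9/10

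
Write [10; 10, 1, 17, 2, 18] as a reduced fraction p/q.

Fold from the inside: start with 18/1.
  2 + 1/18 = 37/18
  17 + 18/37 = 647/37
  1 + 37/647 = 684/647
  10 + 647/684 = 7487/684
  10 + 684/7487 = 75554/7487

75554/7487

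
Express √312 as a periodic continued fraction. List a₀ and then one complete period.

a₀ = ⌊√312⌋ = 17.

[17; 1, 1, 1, 34]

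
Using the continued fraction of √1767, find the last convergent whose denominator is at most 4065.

98910/2353

√1767 = [42; 28, 84, …] (period length 2).
Convergents:
  p_0/q_0 = 42/1
  p_1/q_1 = 1177/28
  p_2/q_2 = 98910/2353
  p_3/q_3 = 2770657/65912
q_2 = 2353 ≤ 4065 < 65912 = q_3, so the answer is 98910/2353.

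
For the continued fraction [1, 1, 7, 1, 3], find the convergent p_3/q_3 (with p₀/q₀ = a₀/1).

Using pₖ = aₖpₖ₋₁ + pₖ₋₂, qₖ = aₖqₖ₋₁ + qₖ₋₂ (with p₋₁=1, p₋₂=0, q₋₁=0, q₋₂=1):
  k=0: a=1, p=1, q=1
  k=1: a=1, p=2, q=1
  k=2: a=7, p=15, q=8
  k=3: a=1, p=17, q=9

17/9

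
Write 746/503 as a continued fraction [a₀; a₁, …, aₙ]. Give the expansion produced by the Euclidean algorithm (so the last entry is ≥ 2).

[1; 2, 14, 3, 2, 2]

746 = 1·503 + 243
503 = 2·243 + 17
243 = 14·17 + 5
17 = 3·5 + 2
5 = 2·2 + 1
2 = 2·1 + 0  (stop)
So 746/503 = [1; 2, 14, 3, 2, 2].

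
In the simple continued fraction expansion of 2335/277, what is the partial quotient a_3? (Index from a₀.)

19

2335 = 8·277 + 119   →  a_0 = 8
277 = 2·119 + 39   →  a_1 = 2
119 = 3·39 + 2   →  a_2 = 3
39 = 19·2 + 1   →  a_3 = 19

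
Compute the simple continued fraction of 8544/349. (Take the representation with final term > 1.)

8544 = 24×349 + 168
349 = 2×168 + 13
168 = 12×13 + 12
13 = 1×12 + 1
12 = 12×1 + 0  (stop)
So 8544/349 = [24; 2, 12, 1, 12].

[24; 2, 12, 1, 12]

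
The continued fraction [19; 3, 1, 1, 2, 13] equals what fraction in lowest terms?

Using pₖ = aₖpₖ₋₁ + pₖ₋₂ and qₖ = aₖqₖ₋₁ + qₖ₋₂:
  k=0: a=19, p=19, q=1
  k=1: a=3, p=58, q=3
  k=2: a=1, p=77, q=4
  k=3: a=1, p=135, q=7
  k=4: a=2, p=347, q=18
  k=5: a=13, p=4646, q=241

4646/241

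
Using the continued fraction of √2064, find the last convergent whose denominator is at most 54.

√2064 = [45; 2, 3, 7, 3, 2, 90, …] (period length 6).
Convergents:
  p_0/q_0 = 45/1
  p_1/q_1 = 91/2
  p_2/q_2 = 318/7
  p_3/q_3 = 2317/51
  p_4/q_4 = 7269/160
q_3 = 51 ≤ 54 < 160 = q_4, so the answer is 2317/51.

2317/51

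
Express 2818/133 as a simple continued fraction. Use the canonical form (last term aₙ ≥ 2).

2818 = 21·133 + 25
133 = 5·25 + 8
25 = 3·8 + 1
8 = 8·1 + 0  (stop)
So 2818/133 = [21; 5, 3, 8].

[21; 5, 3, 8]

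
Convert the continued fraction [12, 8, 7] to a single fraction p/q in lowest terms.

691/57

Using pₖ = aₖpₖ₋₁ + pₖ₋₂ and qₖ = aₖqₖ₋₁ + qₖ₋₂:
  k=0: a=12, p=12, q=1
  k=1: a=8, p=97, q=8
  k=2: a=7, p=691, q=57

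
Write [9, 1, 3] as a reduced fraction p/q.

Using pₖ = aₖpₖ₋₁ + pₖ₋₂ and qₖ = aₖqₖ₋₁ + qₖ₋₂:
  k=0: a=9, p=9, q=1
  k=1: a=1, p=10, q=1
  k=2: a=3, p=39, q=4

39/4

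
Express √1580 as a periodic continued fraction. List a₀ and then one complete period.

[39; 1, 2, 1, 78]

a₀ = ⌊√1580⌋ = 39.
With m₀=0, d₀=1 and mₖ₊₁ = dₖaₖ − mₖ, dₖ₊₁ = (n − mₖ₊₁²)/dₖ, aₖ₊₁ = ⌊(a₀+mₖ₊₁)/dₖ₊₁⌋:
  k=1: m=39, d=59, a=1
  k=2: m=20, d=20, a=2
  k=3: m=20, d=59, a=1
  k=4: m=39, d=1, a=78
d=1 and a=2a₀=78 at k=4, so the next step gives (m, d) = (39, 59) again — its k=1 value — and the period has length 4.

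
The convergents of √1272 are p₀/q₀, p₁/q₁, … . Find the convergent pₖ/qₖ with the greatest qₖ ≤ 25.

√1272 = [35; 1, 1, 1, 70, …] (period length 4).
Convergents:
  p_0/q_0 = 35/1
  p_1/q_1 = 36/1
  p_2/q_2 = 71/2
  p_3/q_3 = 107/3
  p_4/q_4 = 7561/212
q_3 = 3 ≤ 25 < 212 = q_4, so the answer is 107/3.

107/3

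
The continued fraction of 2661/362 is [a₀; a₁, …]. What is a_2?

2661 = 7·362 + 127   →  a_0 = 7
362 = 2·127 + 108   →  a_1 = 2
127 = 1·108 + 19   →  a_2 = 1

1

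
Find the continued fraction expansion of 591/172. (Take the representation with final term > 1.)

591 = 3*172 + 75
172 = 2*75 + 22
75 = 3*22 + 9
22 = 2*9 + 4
9 = 2*4 + 1
4 = 4*1 + 0  (stop)
So 591/172 = [3; 2, 3, 2, 2, 4].

[3; 2, 3, 2, 2, 4]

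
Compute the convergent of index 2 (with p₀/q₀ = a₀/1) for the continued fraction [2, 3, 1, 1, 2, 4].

9/4

Using pₖ = aₖpₖ₋₁ + pₖ₋₂, qₖ = aₖqₖ₋₁ + qₖ₋₂ (with p₋₁=1, p₋₂=0, q₋₁=0, q₋₂=1):
  k=0: a=2, p=2, q=1
  k=1: a=3, p=7, q=3
  k=2: a=1, p=9, q=4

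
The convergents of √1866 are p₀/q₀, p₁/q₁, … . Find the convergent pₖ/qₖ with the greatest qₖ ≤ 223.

3067/71

√1866 = [43; 5, 14, 5, 86, …] (period length 4).
Convergents:
  p_0/q_0 = 43/1
  p_1/q_1 = 216/5
  p_2/q_2 = 3067/71
  p_3/q_3 = 15551/360
q_2 = 71 ≤ 223 < 360 = q_3, so the answer is 3067/71.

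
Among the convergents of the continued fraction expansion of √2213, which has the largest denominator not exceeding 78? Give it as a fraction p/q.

2211/47

√2213 = [47; 23, 1, 1, 23, 94, …] (period length 5).
Convergents:
  p_0/q_0 = 47/1
  p_1/q_1 = 1082/23
  p_2/q_2 = 1129/24
  p_3/q_3 = 2211/47
  p_4/q_4 = 51982/1105
q_3 = 47 ≤ 78 < 1105 = q_4, so the answer is 2211/47.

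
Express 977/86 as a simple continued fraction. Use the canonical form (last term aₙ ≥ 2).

977 = 11*86 + 31
86 = 2*31 + 24
31 = 1*24 + 7
24 = 3*7 + 3
7 = 2*3 + 1
3 = 3*1 + 0  (stop)
So 977/86 = [11; 2, 1, 3, 2, 3].

[11; 2, 1, 3, 2, 3]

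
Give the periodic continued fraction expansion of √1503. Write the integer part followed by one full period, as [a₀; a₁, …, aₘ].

[38; 1, 3, 3, 8, 3, 3, 1, 76]

a₀ = ⌊√1503⌋ = 38.
With m₀=0, d₀=1 and mₖ₊₁ = dₖaₖ − mₖ, dₖ₊₁ = (n − mₖ₊₁²)/dₖ, aₖ₊₁ = ⌊(a₀+mₖ₊₁)/dₖ₊₁⌋:
  k=1: m=38, d=59, a=1
  k=2: m=21, d=18, a=3
  k=3: m=33, d=23, a=3
  k=4: m=36, d=9, a=8
  k=5: m=36, d=23, a=3
  k=6: m=33, d=18, a=3
  k=7: m=21, d=59, a=1
  k=8: m=38, d=1, a=76
d=1 and a=2a₀=76 at k=8, so the next step gives (m, d) = (38, 59) again — its k=1 value — and the period has length 8.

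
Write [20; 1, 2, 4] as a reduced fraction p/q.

269/13

Using pₖ = aₖpₖ₋₁ + pₖ₋₂ and qₖ = aₖqₖ₋₁ + qₖ₋₂:
  k=0: a=20, p=20, q=1
  k=1: a=1, p=21, q=1
  k=2: a=2, p=62, q=3
  k=3: a=4, p=269, q=13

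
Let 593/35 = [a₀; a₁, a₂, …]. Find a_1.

1

593 = 16·35 + 33   →  a_0 = 16
35 = 1·33 + 2   →  a_1 = 1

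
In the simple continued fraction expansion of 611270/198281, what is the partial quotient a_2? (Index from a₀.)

611270 = 3·198281 + 16427   →  a_0 = 3
198281 = 12·16427 + 1157   →  a_1 = 12
16427 = 14·1157 + 229   →  a_2 = 14

14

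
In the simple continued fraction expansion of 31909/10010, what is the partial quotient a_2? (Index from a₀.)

31909 = 3·10010 + 1879   →  a_0 = 3
10010 = 5·1879 + 615   →  a_1 = 5
1879 = 3·615 + 34   →  a_2 = 3

3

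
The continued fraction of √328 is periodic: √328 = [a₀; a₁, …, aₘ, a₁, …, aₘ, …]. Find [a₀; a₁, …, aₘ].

[18; 9, 36]

a₀ = ⌊√328⌋ = 18.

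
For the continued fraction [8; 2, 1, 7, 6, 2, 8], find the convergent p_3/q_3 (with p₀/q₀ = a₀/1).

Using pₖ = aₖpₖ₋₁ + pₖ₋₂, qₖ = aₖqₖ₋₁ + qₖ₋₂ (with p₋₁=1, p₋₂=0, q₋₁=0, q₋₂=1):
  k=0: a=8, p=8, q=1
  k=1: a=2, p=17, q=2
  k=2: a=1, p=25, q=3
  k=3: a=7, p=192, q=23

192/23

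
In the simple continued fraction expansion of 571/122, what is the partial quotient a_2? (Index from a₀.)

571 = 4·122 + 83   →  a_0 = 4
122 = 1·83 + 39   →  a_1 = 1
83 = 2·39 + 5   →  a_2 = 2

2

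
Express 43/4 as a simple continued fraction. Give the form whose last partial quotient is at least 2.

[10; 1, 3]

43 = 10×4 + 3
4 = 1×3 + 1
3 = 3×1 + 0  (stop)
So 43/4 = [10; 1, 3].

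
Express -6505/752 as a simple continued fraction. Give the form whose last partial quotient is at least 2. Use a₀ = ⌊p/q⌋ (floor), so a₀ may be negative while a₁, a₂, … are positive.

[-9; 2, 1, 6, 9, 4]

-6505 = -9*752 + 263
752 = 2*263 + 226
263 = 1*226 + 37
226 = 6*37 + 4
37 = 9*4 + 1
4 = 4*1 + 0  (stop)
So -6505/752 = [-9; 2, 1, 6, 9, 4].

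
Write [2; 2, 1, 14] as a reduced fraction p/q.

103/44

Using pₖ = aₖpₖ₋₁ + pₖ₋₂ and qₖ = aₖqₖ₋₁ + qₖ₋₂:
  k=0: a=2, p=2, q=1
  k=1: a=2, p=5, q=2
  k=2: a=1, p=7, q=3
  k=3: a=14, p=103, q=44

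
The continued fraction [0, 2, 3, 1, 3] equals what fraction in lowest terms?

15/34

Fold from the inside: start with 3/1.
  1 + 1/3 = 4/3
  3 + 3/4 = 15/4
  2 + 4/15 = 34/15
  0 + 15/34 = 15/34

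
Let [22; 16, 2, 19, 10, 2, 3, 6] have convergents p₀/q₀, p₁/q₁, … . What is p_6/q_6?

Using pₖ = aₖpₖ₋₁ + pₖ₋₂, qₖ = aₖqₖ₋₁ + qₖ₋₂ (with p₋₁=1, p₋₂=0, q₋₁=0, q₋₂=1):
  k=0: a=22, p=22, q=1
  k=1: a=16, p=353, q=16
  k=2: a=2, p=728, q=33
  k=3: a=19, p=14185, q=643
  k=4: a=10, p=142578, q=6463
  k=5: a=2, p=299341, q=13569
  k=6: a=3, p=1040601, q=47170

1040601/47170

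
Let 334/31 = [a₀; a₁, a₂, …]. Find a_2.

334 = 10·31 + 24   →  a_0 = 10
31 = 1·24 + 7   →  a_1 = 1
24 = 3·7 + 3   →  a_2 = 3

3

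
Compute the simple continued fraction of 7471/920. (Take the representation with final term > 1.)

[8; 8, 3, 2, 7, 2]

7471 = 8·920 + 111
920 = 8·111 + 32
111 = 3·32 + 15
32 = 2·15 + 2
15 = 7·2 + 1
2 = 2·1 + 0  (stop)
So 7471/920 = [8; 8, 3, 2, 7, 2].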